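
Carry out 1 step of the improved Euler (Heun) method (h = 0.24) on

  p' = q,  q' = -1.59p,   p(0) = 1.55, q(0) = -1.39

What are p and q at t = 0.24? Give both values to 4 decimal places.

Heun on (p,q): k1 = f(t_n, state_n); k2 = f(t_n + h, state_n + h·k1); state_{n+1} = state_n + (h/2)·(k1 + k2).
0.000000: (1.550000, -1.390000)
  k1 = (-1.390000, -2.464500)
  predictor → (1.216400, -1.981480)
  k2 = (-1.981480, -1.934076)
  → (1.145422, -1.917829)
(p(0.24), q(0.24)) ≈ (1.1454, -1.9178)

1.1454, -1.9178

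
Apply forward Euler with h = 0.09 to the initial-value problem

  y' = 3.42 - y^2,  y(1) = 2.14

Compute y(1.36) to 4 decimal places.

1.9018

Euler: y_{n+1} = y_n + h·f(t_n, y_n).
t=1.000000, y=2.140000: f=-1.159600 → y ← 2.140000 + 0.09·(-1.159600) = 2.035636
t=1.090000, y=2.035636: f=-0.723814 → y ← 2.035636 + 0.09·(-0.723814) = 1.970493
t=1.180000, y=1.970493: f=-0.462842 → y ← 1.970493 + 0.09·(-0.462842) = 1.928837
t=1.270000, y=1.928837: f=-0.300412 → y ← 1.928837 + 0.09·(-0.300412) = 1.901800
y(1.36) ≈ 1.9018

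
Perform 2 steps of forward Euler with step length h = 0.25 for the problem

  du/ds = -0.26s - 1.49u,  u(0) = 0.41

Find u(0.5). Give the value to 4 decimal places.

Euler: u_{n+1} = u_n + h·f(s_n, u_n).
s=0.000000, u=0.410000: f=-0.610900 → u ← 0.410000 + 0.25·(-0.610900) = 0.257275
s=0.250000, u=0.257275: f=-0.448340 → u ← 0.257275 + 0.25·(-0.448340) = 0.145190
u(0.5) ≈ 0.1452

0.1452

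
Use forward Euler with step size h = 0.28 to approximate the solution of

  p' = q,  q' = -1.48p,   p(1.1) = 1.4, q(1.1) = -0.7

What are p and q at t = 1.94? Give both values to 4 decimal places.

Euler on (p,q): p_{n+1} = p_n + h·p', q_{n+1} = q_n + h·q'.
1.100000: (1.400000, -0.700000); f=(-0.700000, -2.072000) → (1.204000, -1.280160)
1.380000: (1.204000, -1.280160); f=(-1.280160, -1.781920) → (0.845555, -1.779098)
1.660000: (0.845555, -1.779098); f=(-1.779098, -1.251422) → (0.347408, -2.129496)
(p(1.94), q(1.94)) ≈ (0.3474, -2.1295)

0.3474, -2.1295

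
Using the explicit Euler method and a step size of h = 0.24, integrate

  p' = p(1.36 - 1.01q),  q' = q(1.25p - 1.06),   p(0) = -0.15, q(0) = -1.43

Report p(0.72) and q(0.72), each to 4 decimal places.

Euler on (p,q): p_{n+1} = p_n + h·p', q_{n+1} = q_n + h·q'.
0.000000: (-0.150000, -1.430000); f=(-0.420645, 1.783925) → (-0.250955, -1.001858)
0.240000: (-0.250955, -1.001858); f=(-0.595234, 1.376246) → (-0.393811, -0.671559)
0.480000: (-0.393811, -0.671559); f=(-0.802695, 1.042437) → (-0.586458, -0.421374)
(p(0.72), q(0.72)) ≈ (-0.5865, -0.4214)

-0.5865, -0.4214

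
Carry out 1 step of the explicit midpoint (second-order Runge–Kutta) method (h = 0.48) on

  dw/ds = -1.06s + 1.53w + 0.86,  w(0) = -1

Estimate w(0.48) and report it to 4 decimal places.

-1.5618

Midpoint: k1 = f(s_n, w_n); k2 = f(s_n + h/2, w_n + (h/2)·k1); w_{n+1} = w_n + h·k2.
s=0.000000, w=-1.000000:
  k1 = f(0.000000, -1.000000) = -0.670000
  k2 = f(0.240000, -1.160800) = -1.170424
  w ← -1.000000 + 0.48·(-1.170424) = -1.561804
w(0.48) ≈ -1.5618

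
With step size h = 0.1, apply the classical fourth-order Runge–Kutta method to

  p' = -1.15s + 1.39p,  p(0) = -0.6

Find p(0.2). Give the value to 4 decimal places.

RK4: k1 = f(s_n, p_n); k2 = f(s_n + h/2, p_n + (h/2)·k1); k3 = f(s_n + h/2, p_n + (h/2)·k2); k4 = f(s_n + h, p_n + h·k3); p_{n+1} = p_n + (h/6)·(k1 + 2k2 + 2k3 + k4).
s=0.000000, p=-0.600000:
  k1 = f(0.000000, -0.600000) = -0.834000
  k2 = f(0.050000, -0.641700) = -0.949463
  k3 = f(0.050000, -0.647473) = -0.957488
  k4 = f(0.100000, -0.695749) = -1.082091
  p ← -0.600000 + (0.1/6)·(k1 + 2k2 + 2k3 + k4) = -0.695500
s=0.100000, p=-0.695500:
  k1 = f(0.100000, -0.695500) = -1.081745
  k2 = f(0.150000, -0.749587) = -1.214426
  k3 = f(0.150000, -0.756221) = -1.223647
  k4 = f(0.200000, -0.817865) = -1.366832
  p ← -0.695500 + (0.1/6)·(k1 + 2k2 + 2k3 + k4) = -0.817579
p(0.2) ≈ -0.8176

-0.8176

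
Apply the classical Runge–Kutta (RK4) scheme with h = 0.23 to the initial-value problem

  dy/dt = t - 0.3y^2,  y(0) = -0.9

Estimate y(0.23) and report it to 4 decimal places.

RK4: k1 = f(t_n, y_n); k2 = f(t_n + h/2, y_n + (h/2)·k1); k3 = f(t_n + h/2, y_n + (h/2)·k2); k4 = f(t_n + h, y_n + h·k3); y_{n+1} = y_n + (h/6)·(k1 + 2k2 + 2k3 + k4).
t=0.000000, y=-0.900000:
  k1 = f(0.000000, -0.900000) = -0.243000
  k2 = f(0.115000, -0.927945) = -0.143325
  k3 = f(0.115000, -0.916482) = -0.136982
  k4 = f(0.230000, -0.931506) = -0.030311
  y ← -0.900000 + (0.23/6)·(k1 + 2k2 + 2k3 + k4) = -0.931967
y(0.23) ≈ -0.9320

-0.9320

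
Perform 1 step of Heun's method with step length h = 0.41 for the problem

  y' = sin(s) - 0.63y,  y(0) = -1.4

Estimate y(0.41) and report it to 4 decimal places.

-1.0034

Heun: k1 = f(s_n, y_n); k2 = f(s_n + h, y_n + h·k1); y_{n+1} = y_n + (h/2)·(k1 + k2).
s=0.000000, y=-1.400000:
  k1 = f(0.000000, -1.400000) = 0.882000
  k2 = f(0.410000, -1.038380) = 1.052789
  y ← -1.400000 + (0.41/2)·(0.882000 + 1.052789) = -1.003368
y(0.41) ≈ -1.0034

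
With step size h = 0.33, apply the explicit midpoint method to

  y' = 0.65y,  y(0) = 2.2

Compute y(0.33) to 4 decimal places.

2.7225

Midpoint: k1 = f(s_n, y_n); k2 = f(s_n + h/2, y_n + (h/2)·k1); y_{n+1} = y_n + h·k2.
s=0.000000, y=2.200000:
  k1 = f(0.000000, 2.200000) = 1.430000
  k2 = f(0.165000, 2.435950) = 1.583368
  y ← 2.200000 + 0.33·1.583368 = 2.722511
y(0.33) ≈ 2.7225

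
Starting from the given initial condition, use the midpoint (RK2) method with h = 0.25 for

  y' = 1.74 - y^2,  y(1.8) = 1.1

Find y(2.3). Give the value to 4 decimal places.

Midpoint: k1 = f(x_n, y_n); k2 = f(x_n + h/2, y_n + (h/2)·k1); y_{n+1} = y_n + h·k2.
x=1.800000, y=1.100000:
  k1 = f(1.800000, 1.100000) = 0.530000
  k2 = f(1.925000, 1.166250) = 0.379861
  y ← 1.100000 + 0.25·0.379861 = 1.194965
x=2.050000, y=1.194965:
  k1 = f(2.050000, 1.194965) = 0.312058
  k2 = f(2.175000, 1.233972) = 0.217312
  y ← 1.194965 + 0.25·0.217312 = 1.249293
y(2.3) ≈ 1.2493

1.2493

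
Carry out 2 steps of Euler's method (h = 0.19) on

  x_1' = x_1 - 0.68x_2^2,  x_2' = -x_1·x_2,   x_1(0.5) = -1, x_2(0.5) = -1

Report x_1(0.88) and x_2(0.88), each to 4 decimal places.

Euler on (x_1,x_2): x_1_{n+1} = x_1_n + h·x_1', x_2_{n+1} = x_2_n + h·x_2'.
0.500000: (-1.000000, -1.000000); f=(-1.680000, -1.000000) → (-1.319200, -1.190000)
0.690000: (-1.319200, -1.190000); f=(-2.282148, -1.569848) → (-1.752808, -1.488271)
(x_1(0.88), x_2(0.88)) ≈ (-1.7528, -1.4883)

-1.7528, -1.4883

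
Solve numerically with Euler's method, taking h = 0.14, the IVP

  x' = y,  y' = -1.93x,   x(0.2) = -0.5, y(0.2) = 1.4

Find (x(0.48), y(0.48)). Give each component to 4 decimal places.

-0.0891, 1.6172

Euler on (x,y): x_{n+1} = x_n + h·x', y_{n+1} = y_n + h·y'.
0.200000: (-0.500000, 1.400000); f=(1.400000, 0.965000) → (-0.304000, 1.535100)
0.340000: (-0.304000, 1.535100); f=(1.535100, 0.586720) → (-0.089086, 1.617241)
(x(0.48), y(0.48)) ≈ (-0.0891, 1.6172)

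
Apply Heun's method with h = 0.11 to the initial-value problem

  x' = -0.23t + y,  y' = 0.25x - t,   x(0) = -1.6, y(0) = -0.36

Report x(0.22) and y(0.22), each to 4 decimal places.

-1.6959, -0.4746

Heun on (x,y): k1 = f(t_n, state_n); k2 = f(t_n + h, state_n + h·k1); state_{n+1} = state_n + (h/2)·(k1 + k2).
0.000000: (-1.600000, -0.360000)
  k1 = (-0.360000, -0.400000)
  predictor → (-1.639600, -0.404000)
  k2 = (-0.429300, -0.519900)
  → (-1.643412, -0.410594)
0.110000: (-1.643412, -0.410594)
  k1 = (-0.435894, -0.520853)
  predictor → (-1.691360, -0.467888)
  k2 = (-0.518488, -0.642840)
  → (-1.695903, -0.474598)
(x(0.22), y(0.22)) ≈ (-1.6959, -0.4746)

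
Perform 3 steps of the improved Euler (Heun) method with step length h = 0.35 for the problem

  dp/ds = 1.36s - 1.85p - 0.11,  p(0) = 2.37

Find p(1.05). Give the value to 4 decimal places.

0.8172

Heun: k1 = f(s_n, p_n); k2 = f(s_n + h, p_n + h·k1); p_{n+1} = p_n + (h/2)·(k1 + k2).
s=0.000000, p=2.370000:
  k1 = f(0.000000, 2.370000) = -4.494500
  k2 = f(0.350000, 0.796925) = -1.108311
  p ← 2.370000 + (0.35/2)·(-4.494500 + (-1.108311)) = 1.389508
s=0.350000, p=1.389508:
  k1 = f(0.350000, 1.389508) = -2.204590
  k2 = f(0.700000, 0.617902) = -0.301118
  p ← 1.389508 + (0.35/2)·(-2.204590 + (-0.301118)) = 0.951009
s=0.700000, p=0.951009:
  k1 = f(0.700000, 0.951009) = -0.917367
  k2 = f(1.050000, 0.629931) = 0.152628
  p ← 0.951009 + (0.35/2)·(-0.917367 + 0.152628) = 0.817180
p(1.05) ≈ 0.8172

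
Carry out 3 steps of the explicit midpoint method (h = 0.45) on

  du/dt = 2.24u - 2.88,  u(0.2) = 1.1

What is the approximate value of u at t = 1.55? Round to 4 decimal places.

-1.6723

Midpoint: k1 = f(t_n, u_n); k2 = f(t_n + h/2, u_n + (h/2)·k1); u_{n+1} = u_n + h·k2.
t=0.200000, u=1.100000:
  k1 = f(0.200000, 1.100000) = -0.416000
  k2 = f(0.425000, 1.006400) = -0.625664
  u ← 1.100000 + 0.45·(-0.625664) = 0.818451
t=0.650000, u=0.818451:
  k1 = f(0.650000, 0.818451) = -1.046669
  k2 = f(0.875000, 0.582951) = -1.574191
  u ← 0.818451 + 0.45·(-1.574191) = 0.110065
t=1.100000, u=0.110065:
  k1 = f(1.100000, 0.110065) = -2.633453
  k2 = f(1.325000, -0.482462) = -3.960714
  u ← 0.110065 + 0.45·(-3.960714) = -1.672256
u(1.55) ≈ -1.6723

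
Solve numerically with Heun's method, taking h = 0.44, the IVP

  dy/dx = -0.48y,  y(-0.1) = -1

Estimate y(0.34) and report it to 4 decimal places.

Heun: k1 = f(x_n, y_n); k2 = f(x_n + h, y_n + h·k1); y_{n+1} = y_n + (h/2)·(k1 + k2).
x=-0.100000, y=-1.000000:
  k1 = f(-0.100000, -1.000000) = 0.480000
  k2 = f(0.340000, -0.788800) = 0.378624
  y ← -1.000000 + (0.44/2)·(0.480000 + 0.378624) = -0.811103
y(0.34) ≈ -0.8111

-0.8111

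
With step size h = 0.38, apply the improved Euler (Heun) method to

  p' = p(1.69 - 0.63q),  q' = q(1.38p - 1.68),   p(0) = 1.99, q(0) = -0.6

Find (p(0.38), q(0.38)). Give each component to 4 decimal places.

4.2717, -1.2380

Heun on (p,q): k1 = f(t_n, state_n); k2 = f(t_n + h, state_n + h·k1); state_{n+1} = state_n + (h/2)·(k1 + k2).
0.000000: (1.990000, -0.600000)
  k1 = (4.115320, -0.639720)
  predictor → (3.553822, -0.843094)
  k2 = (7.893567, -2.718365)
  → (4.271689, -1.238036)
(p(0.38), q(0.38)) ≈ (4.2717, -1.2380)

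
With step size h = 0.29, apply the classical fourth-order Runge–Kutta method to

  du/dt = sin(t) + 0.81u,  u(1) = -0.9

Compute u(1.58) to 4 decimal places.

RK4: k1 = f(t_n, u_n); k2 = f(t_n + h/2, u_n + (h/2)·k1); k3 = f(t_n + h/2, u_n + (h/2)·k2); k4 = f(t_n + h, u_n + h·k3); u_{n+1} = u_n + (h/6)·(k1 + 2k2 + 2k3 + k4).
t=1.000000, u=-0.900000:
  k1 = f(1.000000, -0.900000) = 0.112471
  k2 = f(1.145000, -0.883692) = 0.194920
  k3 = f(1.145000, -0.871737) = 0.204603
  k4 = f(1.290000, -0.840665) = 0.279896
  u ← -0.900000 + (0.29/6)·(k1 + 2k2 + 2k3 + k4) = -0.842415
t=1.290000, u=-0.842415:
  k1 = f(1.290000, -0.842415) = 0.278479
  k2 = f(1.435000, -0.802036) = 0.341145
  k3 = f(1.435000, -0.792949) = 0.348505
  k4 = f(1.580000, -0.741348) = 0.399465
  u ← -0.842415 + (0.29/6)·(k1 + 2k2 + 2k3 + k4) = -0.742981
u(1.58) ≈ -0.7430

-0.7430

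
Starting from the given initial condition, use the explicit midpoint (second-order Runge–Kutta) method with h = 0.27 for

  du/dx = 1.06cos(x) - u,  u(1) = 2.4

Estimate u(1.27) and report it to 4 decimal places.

Midpoint: k1 = f(x_n, u_n); k2 = f(x_n + h/2, u_n + (h/2)·k1); u_{n+1} = u_n + h·k2.
x=1.000000, u=2.400000:
  k1 = f(1.000000, 2.400000) = -1.827280
  k2 = f(1.135000, 2.153317) = -1.705857
  u ← 2.400000 + 0.27·(-1.705857) = 1.939419
u(1.27) ≈ 1.9394

1.9394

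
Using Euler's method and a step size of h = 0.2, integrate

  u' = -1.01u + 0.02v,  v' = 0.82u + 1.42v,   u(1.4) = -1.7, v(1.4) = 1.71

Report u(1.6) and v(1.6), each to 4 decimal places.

Euler on (u,v): u_{n+1} = u_n + h·u', v_{n+1} = v_n + h·v'.
1.400000: (-1.700000, 1.710000); f=(1.751200, 1.034200) → (-1.349760, 1.916840)
(u(1.6), v(1.6)) ≈ (-1.3498, 1.9168)

-1.3498, 1.9168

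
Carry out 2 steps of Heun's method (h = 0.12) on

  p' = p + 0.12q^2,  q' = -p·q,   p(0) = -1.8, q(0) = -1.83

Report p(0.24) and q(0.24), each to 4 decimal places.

Heun on (p,q): k1 = f(s_n, state_n); k2 = f(s_n + h, state_n + h·k1); state_{n+1} = state_n + (h/2)·(k1 + k2).
0.000000: (-1.800000, -1.830000)
  k1 = (-1.398132, -3.294000)
  predictor → (-1.967776, -2.225280)
  k2 = (-1.373551, -4.378852)
  → (-1.966301, -2.290371)
0.120000: (-1.966301, -2.290371)
  k1 = (-1.336805, -4.503559)
  predictor → (-2.126718, -2.830798)
  k2 = (-1.165107, -6.020308)
  → (-2.116416, -2.921803)
(p(0.24), q(0.24)) ≈ (-2.1164, -2.9218)

-2.1164, -2.9218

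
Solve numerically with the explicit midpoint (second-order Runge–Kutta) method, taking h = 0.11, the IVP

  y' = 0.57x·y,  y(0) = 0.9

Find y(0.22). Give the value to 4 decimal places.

0.9125

Midpoint: k1 = f(x_n, y_n); k2 = f(x_n + h/2, y_n + (h/2)·k1); y_{n+1} = y_n + h·k2.
x=0.000000, y=0.900000:
  k1 = f(0.000000, 0.900000) = 0.000000
  k2 = f(0.055000, 0.900000) = 0.028215
  y ← 0.900000 + 0.11·0.028215 = 0.903104
x=0.110000, y=0.903104:
  k1 = f(0.110000, 0.903104) = 0.056625
  k2 = f(0.165000, 0.906218) = 0.085230
  y ← 0.903104 + 0.11·0.085230 = 0.912479
y(0.22) ≈ 0.9125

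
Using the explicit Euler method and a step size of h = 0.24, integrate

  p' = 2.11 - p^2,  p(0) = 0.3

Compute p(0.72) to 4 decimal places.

Euler: p_{n+1} = p_n + h·f(s_n, p_n).
s=0.000000, p=0.300000: f=2.020000 → p ← 0.300000 + 0.24·2.020000 = 0.784800
s=0.240000, p=0.784800: f=1.494089 → p ← 0.784800 + 0.24·1.494089 = 1.143381
s=0.480000, p=1.143381: f=0.802679 → p ← 1.143381 + 0.24·0.802679 = 1.336024
p(0.72) ≈ 1.3360

1.3360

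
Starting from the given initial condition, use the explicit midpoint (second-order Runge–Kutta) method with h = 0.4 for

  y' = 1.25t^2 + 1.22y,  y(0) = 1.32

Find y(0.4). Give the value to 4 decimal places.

Midpoint: k1 = f(t_n, y_n); k2 = f(t_n + h/2, y_n + (h/2)·k1); y_{n+1} = y_n + h·k2.
t=0.000000, y=1.320000:
  k1 = f(0.000000, 1.320000) = 1.610400
  k2 = f(0.200000, 1.642080) = 2.053338
  y ← 1.320000 + 0.4·2.053338 = 2.141335
y(0.4) ≈ 2.1413

2.1413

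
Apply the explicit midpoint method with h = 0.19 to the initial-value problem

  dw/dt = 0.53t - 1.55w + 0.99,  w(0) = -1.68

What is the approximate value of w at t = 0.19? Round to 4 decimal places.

-1.0881

Midpoint: k1 = f(t_n, w_n); k2 = f(t_n + h/2, w_n + (h/2)·k1); w_{n+1} = w_n + h·k2.
t=0.000000, w=-1.680000:
  k1 = f(0.000000, -1.680000) = 3.594000
  k2 = f(0.095000, -1.338570) = 3.115133
  w ← -1.680000 + 0.19·3.115133 = -1.088125
w(0.19) ≈ -1.0881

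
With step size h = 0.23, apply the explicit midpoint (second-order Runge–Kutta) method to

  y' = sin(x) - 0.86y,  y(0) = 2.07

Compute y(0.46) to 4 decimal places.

1.4921

Midpoint: k1 = f(x_n, y_n); k2 = f(x_n + h/2, y_n + (h/2)·k1); y_{n+1} = y_n + h·k2.
x=0.000000, y=2.070000:
  k1 = f(0.000000, 2.070000) = -1.780200
  k2 = f(0.115000, 1.865277) = -1.489392
  y ← 2.070000 + 0.23·(-1.489392) = 1.727440
x=0.230000, y=1.727440:
  k1 = f(0.230000, 1.727440) = -1.257621
  k2 = f(0.345000, 1.582814) = -1.023023
  y ← 1.727440 + 0.23·(-1.023023) = 1.492145
y(0.46) ≈ 1.4921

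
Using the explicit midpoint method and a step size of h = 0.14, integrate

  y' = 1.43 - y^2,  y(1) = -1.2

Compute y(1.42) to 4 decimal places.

-1.2071

Midpoint: k1 = f(x_n, y_n); k2 = f(x_n + h/2, y_n + (h/2)·k1); y_{n+1} = y_n + h·k2.
x=1.000000, y=-1.200000:
  k1 = f(1.000000, -1.200000) = -0.010000
  k2 = f(1.070000, -1.200700) = -0.011680
  y ← -1.200000 + 0.14·(-0.011680) = -1.201635
x=1.140000, y=-1.201635:
  k1 = f(1.140000, -1.201635) = -0.013927
  k2 = f(1.210000, -1.202610) = -0.016271
  y ← -1.201635 + 0.14·(-0.016271) = -1.203913
x=1.280000, y=-1.203913:
  k1 = f(1.280000, -1.203913) = -0.019407
  k2 = f(1.350000, -1.205272) = -0.022680
  y ← -1.203913 + 0.14·(-0.022680) = -1.207088
y(1.42) ≈ -1.2071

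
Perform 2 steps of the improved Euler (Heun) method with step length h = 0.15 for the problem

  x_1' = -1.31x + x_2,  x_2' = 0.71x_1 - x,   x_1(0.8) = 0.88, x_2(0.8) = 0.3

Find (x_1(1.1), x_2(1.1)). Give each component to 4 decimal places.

0.5835, 0.1748

Heun on (x_1,x_2): k1 = f(x_n, state_n); k2 = f(x_n + h, state_n + h·k1); state_{n+1} = state_n + (h/2)·(k1 + k2).
0.800000: (0.880000, 0.300000)
  k1 = (-0.748000, -0.175200)
  predictor → (0.767800, 0.273720)
  k2 = (-0.970780, -0.404862)
  → (0.751092, 0.256495)
0.950000: (0.751092, 0.256495)
  k1 = (-0.988005, -0.416725)
  predictor → (0.602891, 0.193987)
  k2 = (-1.247013, -0.671948)
  → (0.583465, 0.174845)
(x_1(1.1), x_2(1.1)) ≈ (0.5835, 0.1748)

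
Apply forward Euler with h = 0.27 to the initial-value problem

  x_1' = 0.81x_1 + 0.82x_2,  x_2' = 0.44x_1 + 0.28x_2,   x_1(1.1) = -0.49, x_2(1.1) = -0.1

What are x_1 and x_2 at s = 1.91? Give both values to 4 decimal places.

Euler on (x_1,x_2): x_1_{n+1} = x_1_n + h·x_1', x_2_{n+1} = x_2_n + h·x_2'.
1.100000: (-0.490000, -0.100000); f=(-0.478900, -0.243600) → (-0.619303, -0.165772)
1.370000: (-0.619303, -0.165772); f=(-0.637568, -0.318909) → (-0.791446, -0.251878)
1.640000: (-0.791446, -0.251878); f=(-0.847611, -0.418762) → (-1.020302, -0.364943)
(x_1(1.91), x_2(1.91)) ≈ (-1.0203, -0.3649)

-1.0203, -0.3649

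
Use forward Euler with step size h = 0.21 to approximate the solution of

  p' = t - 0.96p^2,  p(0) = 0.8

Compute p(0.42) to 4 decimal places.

Euler: p_{n+1} = p_n + h·f(t_n, p_n).
t=0.000000, p=0.800000: f=-0.614400 → p ← 0.800000 + 0.21·(-0.614400) = 0.670976
t=0.210000, p=0.670976: f=-0.222200 → p ← 0.670976 + 0.21·(-0.222200) = 0.624314
p(0.42) ≈ 0.6243

0.6243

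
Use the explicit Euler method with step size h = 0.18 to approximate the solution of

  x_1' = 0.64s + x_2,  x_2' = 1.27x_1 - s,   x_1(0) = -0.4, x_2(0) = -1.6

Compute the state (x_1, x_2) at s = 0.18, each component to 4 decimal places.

-0.6880, -1.6914

Euler on (x_1,x_2): x_1_{n+1} = x_1_n + h·x_1', x_2_{n+1} = x_2_n + h·x_2'.
0.000000: (-0.400000, -1.600000); f=(-1.600000, -0.508000) → (-0.688000, -1.691440)
(x_1(0.18), x_2(0.18)) ≈ (-0.6880, -1.6914)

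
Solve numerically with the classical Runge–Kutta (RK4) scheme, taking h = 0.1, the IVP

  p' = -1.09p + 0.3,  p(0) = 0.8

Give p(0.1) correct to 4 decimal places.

0.7458

RK4: k1 = f(x_n, p_n); k2 = f(x_n + h/2, p_n + (h/2)·k1); k3 = f(x_n + h/2, p_n + (h/2)·k2); k4 = f(x_n + h, p_n + h·k3); p_{n+1} = p_n + (h/6)·(k1 + 2k2 + 2k3 + k4).
x=0.000000, p=0.800000:
  k1 = f(0.000000, 0.800000) = -0.572000
  k2 = f(0.050000, 0.771400) = -0.540826
  k3 = f(0.050000, 0.772959) = -0.542525
  k4 = f(0.100000, 0.745748) = -0.512865
  p ← 0.800000 + (0.1/6)·(k1 + 2k2 + 2k3 + k4) = 0.745807
p(0.1) ≈ 0.7458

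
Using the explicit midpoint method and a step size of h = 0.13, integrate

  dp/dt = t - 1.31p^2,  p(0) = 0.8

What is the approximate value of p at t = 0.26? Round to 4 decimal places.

Midpoint: k1 = f(t_n, p_n); k2 = f(t_n + h/2, p_n + (h/2)·k1); p_{n+1} = p_n + h·k2.
t=0.000000, p=0.800000:
  k1 = f(0.000000, 0.800000) = -0.838400
  k2 = f(0.065000, 0.745504) = -0.663067
  p ← 0.800000 + 0.13·(-0.663067) = 0.713801
t=0.130000, p=0.713801:
  k1 = f(0.130000, 0.713801) = -0.537461
  k2 = f(0.195000, 0.678866) = -0.408726
  p ← 0.713801 + 0.13·(-0.408726) = 0.660667
p(0.26) ≈ 0.6607

0.6607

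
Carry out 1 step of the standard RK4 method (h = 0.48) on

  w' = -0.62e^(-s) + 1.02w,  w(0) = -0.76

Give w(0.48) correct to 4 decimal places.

RK4: k1 = f(s_n, w_n); k2 = f(s_n + h/2, w_n + (h/2)·k1); k3 = f(s_n + h/2, w_n + (h/2)·k2); k4 = f(s_n + h, w_n + h·k3); w_{n+1} = w_n + (h/6)·(k1 + 2k2 + 2k3 + k4).
s=0.000000, w=-0.760000:
  k1 = f(0.000000, -0.760000) = -1.395200
  k2 = f(0.240000, -1.094848) = -1.604454
  k3 = f(0.240000, -1.145069) = -1.655680
  k4 = f(0.480000, -1.554726) = -1.969466
  w ← -0.760000 + (0.48/6)·(k1 + 2k2 + 2k3 + k4) = -1.550795
w(0.48) ≈ -1.5508

-1.5508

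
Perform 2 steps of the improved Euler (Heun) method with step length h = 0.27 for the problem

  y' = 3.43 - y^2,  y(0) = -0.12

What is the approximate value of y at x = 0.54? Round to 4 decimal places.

1.2684

Heun: k1 = f(x_n, y_n); k2 = f(x_n + h, y_n + h·k1); y_{n+1} = y_n + (h/2)·(k1 + k2).
x=0.000000, y=-0.120000:
  k1 = f(0.000000, -0.120000) = 3.415600
  k2 = f(0.270000, 0.802212) = 2.786456
  y ← -0.120000 + (0.27/2)·(3.415600 + 2.786456) = 0.717278
x=0.270000, y=0.717278:
  k1 = f(0.270000, 0.717278) = 2.915513
  k2 = f(0.540000, 1.504466) = 1.166582
  y ← 0.717278 + (0.27/2)·(2.915513 + 1.166582) = 1.268360
y(0.54) ≈ 1.2684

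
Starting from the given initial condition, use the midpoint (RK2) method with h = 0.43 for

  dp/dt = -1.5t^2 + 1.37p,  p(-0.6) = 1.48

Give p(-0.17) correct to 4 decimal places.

2.4447

Midpoint: k1 = f(t_n, p_n); k2 = f(t_n + h/2, p_n + (h/2)·k1); p_{n+1} = p_n + h·k2.
t=-0.600000, p=1.480000:
  k1 = f(-0.600000, 1.480000) = 1.487600
  k2 = f(-0.385000, 1.799834) = 2.243435
  p ← 1.480000 + 0.43·2.243435 = 2.444677
p(-0.17) ≈ 2.4447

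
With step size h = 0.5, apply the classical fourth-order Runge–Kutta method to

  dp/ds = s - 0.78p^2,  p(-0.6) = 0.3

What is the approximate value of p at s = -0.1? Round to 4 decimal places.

RK4: k1 = f(s_n, p_n); k2 = f(s_n + h/2, p_n + (h/2)·k1); k3 = f(s_n + h/2, p_n + (h/2)·k2); k4 = f(s_n + h, p_n + h·k3); p_{n+1} = p_n + (h/6)·(k1 + 2k2 + 2k3 + k4).
s=-0.600000, p=0.300000:
  k1 = f(-0.600000, 0.300000) = -0.670200
  k2 = f(-0.350000, 0.132450) = -0.363684
  k3 = f(-0.350000, 0.209079) = -0.384097
  k4 = f(-0.100000, 0.107952) = -0.109090
  p ← 0.300000 + (0.5/6)·(k1 + 2k2 + 2k3 + k4) = 0.110429
p(-0.1) ≈ 0.1104

0.1104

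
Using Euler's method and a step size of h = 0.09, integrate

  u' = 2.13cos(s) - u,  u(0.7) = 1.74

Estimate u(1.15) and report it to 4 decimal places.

Euler: u_{n+1} = u_n + h·f(s_n, u_n).
s=0.700000, u=1.740000: f=-0.110886 → u ← 1.740000 + 0.09·(-0.110886) = 1.730020
s=0.790000, u=1.730020: f=-0.230830 → u ← 1.730020 + 0.09·(-0.230830) = 1.709246
s=0.880000, u=1.709246: f=-0.352114 → u ← 1.709246 + 0.09·(-0.352114) = 1.677555
s=0.970000, u=1.677555: f=-0.473467 → u ← 1.677555 + 0.09·(-0.473467) = 1.634943
s=1.060000, u=1.634943: f=-0.593646 → u ← 1.634943 + 0.09·(-0.593646) = 1.581515
u(1.15) ≈ 1.5815

1.5815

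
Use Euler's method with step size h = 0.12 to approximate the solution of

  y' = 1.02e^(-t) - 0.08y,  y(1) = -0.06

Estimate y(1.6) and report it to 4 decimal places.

Euler: y_{n+1} = y_n + h·f(t_n, y_n).
t=1.000000, y=-0.060000: f=0.380037 → y ← -0.060000 + 0.12·0.380037 = -0.014396
t=1.120000, y=-0.014396: f=0.333957 → y ← -0.014396 + 0.12·0.333957 = 0.025679
t=1.240000, y=0.025679: f=0.293118 → y ← 0.025679 + 0.12·0.293118 = 0.060853
t=1.360000, y=0.060853: f=0.256926 → y ← 0.060853 + 0.12·0.256926 = 0.091684
t=1.480000, y=0.091684: f=0.224856 → y ← 0.091684 + 0.12·0.224856 = 0.118667
y(1.6) ≈ 0.1187

0.1187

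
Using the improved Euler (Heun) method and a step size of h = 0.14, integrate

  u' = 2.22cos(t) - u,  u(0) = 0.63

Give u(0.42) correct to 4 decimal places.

Heun: k1 = f(t_n, u_n); k2 = f(t_n + h, u_n + h·k1); u_{n+1} = u_n + (h/2)·(k1 + k2).
t=0.000000, u=0.630000:
  k1 = f(0.000000, 0.630000) = 1.590000
  k2 = f(0.140000, 0.852600) = 1.345680
  u ← 0.630000 + (0.14/2)·(1.590000 + 1.345680) = 0.835498
t=0.140000, u=0.835498:
  k1 = f(0.140000, 0.835498) = 1.362782
  k2 = f(0.280000, 1.026287) = 1.107256
  u ← 0.835498 + (0.14/2)·(1.362782 + 1.107256) = 1.008400
t=0.280000, u=1.008400:
  k1 = f(0.280000, 1.008400) = 1.125143
  k2 = f(0.420000, 1.165920) = 0.861137
  u ← 1.008400 + (0.14/2)·(1.125143 + 0.861137) = 1.147440
u(0.42) ≈ 1.1474

1.1474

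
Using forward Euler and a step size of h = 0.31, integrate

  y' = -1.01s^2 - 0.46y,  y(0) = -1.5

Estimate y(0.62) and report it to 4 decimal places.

Euler: y_{n+1} = y_n + h·f(s_n, y_n).
s=0.000000, y=-1.500000: f=0.690000 → y ← -1.500000 + 0.31·0.690000 = -1.286100
s=0.310000, y=-1.286100: f=0.494545 → y ← -1.286100 + 0.31·0.494545 = -1.132791
y(0.62) ≈ -1.1328

-1.1328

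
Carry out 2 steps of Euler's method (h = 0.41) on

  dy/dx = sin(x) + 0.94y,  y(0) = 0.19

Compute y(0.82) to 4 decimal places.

0.5281

Euler: y_{n+1} = y_n + h·f(x_n, y_n).
x=0.000000, y=0.190000: f=0.178600 → y ← 0.190000 + 0.41·0.178600 = 0.263226
x=0.410000, y=0.263226: f=0.646042 → y ← 0.263226 + 0.41·0.646042 = 0.528103
y(0.82) ≈ 0.5281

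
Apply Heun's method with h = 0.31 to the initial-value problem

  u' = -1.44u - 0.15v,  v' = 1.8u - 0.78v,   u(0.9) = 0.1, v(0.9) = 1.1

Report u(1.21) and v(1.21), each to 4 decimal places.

Heun on (u,v): k1 = f(t_n, state_n); k2 = f(t_n + h, state_n + h·k1); state_{n+1} = state_n + (h/2)·(k1 + k2).
0.900000: (0.100000, 1.100000)
  k1 = (-0.309000, -0.678000)
  predictor → (0.004210, 0.889820)
  k2 = (-0.139535, -0.686482)
  → (0.030477, 0.888505)
(u(1.21), v(1.21)) ≈ (0.0305, 0.8885)

0.0305, 0.8885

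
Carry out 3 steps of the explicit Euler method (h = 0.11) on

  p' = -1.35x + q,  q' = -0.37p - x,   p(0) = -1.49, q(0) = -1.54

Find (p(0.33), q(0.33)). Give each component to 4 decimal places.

-2.0278, -1.3733

Euler on (p,q): p_{n+1} = p_n + h·p', q_{n+1} = q_n + h·q'.
0.000000: (-1.490000, -1.540000); f=(-1.540000, 0.551300) → (-1.659400, -1.479357)
0.110000: (-1.659400, -1.479357); f=(-1.627857, 0.503978) → (-1.838464, -1.423919)
0.220000: (-1.838464, -1.423919); f=(-1.720919, 0.460232) → (-2.027765, -1.373294)
(p(0.33), q(0.33)) ≈ (-2.0278, -1.3733)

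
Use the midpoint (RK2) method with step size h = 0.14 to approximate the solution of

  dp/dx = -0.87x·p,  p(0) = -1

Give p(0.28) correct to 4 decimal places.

Midpoint: k1 = f(x_n, p_n); k2 = f(x_n + h/2, p_n + (h/2)·k1); p_{n+1} = p_n + h·k2.
x=0.000000, p=-1.000000:
  k1 = f(0.000000, -1.000000) = 0.000000
  k2 = f(0.070000, -1.000000) = 0.060900
  p ← -1.000000 + 0.14·0.060900 = -0.991474
x=0.140000, p=-0.991474:
  k1 = f(0.140000, -0.991474) = 0.120762
  k2 = f(0.210000, -0.983021) = 0.179598
  p ← -0.991474 + 0.14·0.179598 = -0.966330
p(0.28) ≈ -0.9663

-0.9663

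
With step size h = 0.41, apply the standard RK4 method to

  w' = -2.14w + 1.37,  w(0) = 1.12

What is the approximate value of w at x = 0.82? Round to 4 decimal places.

RK4: k1 = f(x_n, w_n); k2 = f(x_n + h/2, w_n + (h/2)·k1); k3 = f(x_n + h/2, w_n + (h/2)·k2); k4 = f(x_n + h, w_n + h·k3); w_{n+1} = w_n + (h/6)·(k1 + 2k2 + 2k3 + k4).
x=0.000000, w=1.120000:
  k1 = f(0.000000, 1.120000) = -1.026800
  k2 = f(0.205000, 0.909506) = -0.576343
  k3 = f(0.205000, 1.001850) = -0.773958
  k4 = f(0.410000, 0.802677) = -0.347729
  w ← 1.120000 + (0.41/6)·(k1 + 2k2 + 2k3 + k4) = 0.841533
x=0.410000, w=0.841533:
  k1 = f(0.410000, 0.841533) = -0.430880
  k2 = f(0.615000, 0.753202) = -0.241853
  k3 = f(0.615000, 0.791953) = -0.324779
  k4 = f(0.820000, 0.708373) = -0.145919
  w ← 0.841533 + (0.41/6)·(k1 + 2k2 + 2k3 + k4) = 0.724678
w(0.82) ≈ 0.7247

0.7247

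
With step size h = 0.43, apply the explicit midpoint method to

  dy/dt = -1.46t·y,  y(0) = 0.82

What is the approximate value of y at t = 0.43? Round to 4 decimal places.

Midpoint: k1 = f(t_n, y_n); k2 = f(t_n + h/2, y_n + (h/2)·k1); y_{n+1} = y_n + h·k2.
t=0.000000, y=0.820000:
  k1 = f(0.000000, 0.820000) = 0.000000
  k2 = f(0.215000, 0.820000) = -0.257398
  y ← 0.820000 + 0.43·(-0.257398) = 0.709319
y(0.43) ≈ 0.7093

0.7093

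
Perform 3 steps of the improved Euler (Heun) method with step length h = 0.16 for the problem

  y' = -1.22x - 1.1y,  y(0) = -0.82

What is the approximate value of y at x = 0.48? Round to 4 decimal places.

-0.6057

Heun: k1 = f(x_n, y_n); k2 = f(x_n + h, y_n + h·k1); y_{n+1} = y_n + (h/2)·(k1 + k2).
x=0.000000, y=-0.820000:
  k1 = f(0.000000, -0.820000) = 0.902000
  k2 = f(0.160000, -0.675680) = 0.548048
  y ← -0.820000 + (0.16/2)·(0.902000 + 0.548048) = -0.703996
x=0.160000, y=-0.703996:
  k1 = f(0.160000, -0.703996) = 0.579196
  k2 = f(0.320000, -0.611325) = 0.282057
  y ← -0.703996 + (0.16/2)·(0.579196 + 0.282057) = -0.635096
x=0.320000, y=-0.635096:
  k1 = f(0.320000, -0.635096) = 0.308206
  k2 = f(0.480000, -0.585783) = 0.058761
  y ← -0.635096 + (0.16/2)·(0.308206 + 0.058761) = -0.605739
y(0.48) ≈ -0.6057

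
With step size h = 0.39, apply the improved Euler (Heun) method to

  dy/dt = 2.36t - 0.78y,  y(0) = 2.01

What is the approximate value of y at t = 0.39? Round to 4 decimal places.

1.6710

Heun: k1 = f(t_n, y_n); k2 = f(t_n + h, y_n + h·k1); y_{n+1} = y_n + (h/2)·(k1 + k2).
t=0.000000, y=2.010000:
  k1 = f(0.000000, 2.010000) = -1.567800
  k2 = f(0.390000, 1.398558) = -0.170475
  y ← 2.010000 + (0.39/2)·(-1.567800 + (-0.170475)) = 1.671036
y(0.39) ≈ 1.6710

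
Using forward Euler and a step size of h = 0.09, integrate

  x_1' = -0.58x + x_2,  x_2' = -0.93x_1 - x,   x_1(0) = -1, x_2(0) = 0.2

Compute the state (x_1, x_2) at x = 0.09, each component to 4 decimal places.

-0.9820, 0.2837

Euler on (x_1,x_2): x_1_{n+1} = x_1_n + h·x_1', x_2_{n+1} = x_2_n + h·x_2'.
0.000000: (-1.000000, 0.200000); f=(0.200000, 0.930000) → (-0.982000, 0.283700)
(x_1(0.09), x_2(0.09)) ≈ (-0.9820, 0.2837)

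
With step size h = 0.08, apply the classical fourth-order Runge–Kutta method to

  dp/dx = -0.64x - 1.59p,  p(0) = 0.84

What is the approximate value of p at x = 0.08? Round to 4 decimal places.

0.7377

RK4: k1 = f(x_n, p_n); k2 = f(x_n + h/2, p_n + (h/2)·k1); k3 = f(x_n + h/2, p_n + (h/2)·k2); k4 = f(x_n + h, p_n + h·k3); p_{n+1} = p_n + (h/6)·(k1 + 2k2 + 2k3 + k4).
x=0.000000, p=0.840000:
  k1 = f(0.000000, 0.840000) = -1.335600
  k2 = f(0.040000, 0.786576) = -1.276256
  k3 = f(0.040000, 0.788950) = -1.280030
  k4 = f(0.080000, 0.737598) = -1.223980
  p ← 0.840000 + (0.08/6)·(k1 + 2k2 + 2k3 + k4) = 0.737705
p(0.08) ≈ 0.7377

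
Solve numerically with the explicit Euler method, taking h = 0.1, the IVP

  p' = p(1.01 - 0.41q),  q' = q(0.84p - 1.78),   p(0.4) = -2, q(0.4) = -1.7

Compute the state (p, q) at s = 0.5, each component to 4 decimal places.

Euler on (p,q): p_{n+1} = p_n + h·p', q_{n+1} = q_n + h·q'.
0.400000: (-2.000000, -1.700000); f=(-3.414000, 5.882000) → (-2.341400, -1.111800)
(p(0.5), q(0.5)) ≈ (-2.3414, -1.1118)

-2.3414, -1.1118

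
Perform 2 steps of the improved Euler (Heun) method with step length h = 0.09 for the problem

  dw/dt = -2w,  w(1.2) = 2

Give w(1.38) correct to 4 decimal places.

1.3985

Heun: k1 = f(t_n, w_n); k2 = f(t_n + h, w_n + h·k1); w_{n+1} = w_n + (h/2)·(k1 + k2).
t=1.200000, w=2.000000:
  k1 = f(1.200000, 2.000000) = -4.000000
  k2 = f(1.290000, 1.640000) = -3.280000
  w ← 2.000000 + (0.09/2)·(-4.000000 + (-3.280000)) = 1.672400
t=1.290000, w=1.672400:
  k1 = f(1.290000, 1.672400) = -3.344800
  k2 = f(1.380000, 1.371368) = -2.742736
  w ← 1.672400 + (0.09/2)·(-3.344800 + (-2.742736)) = 1.398461
w(1.38) ≈ 1.3985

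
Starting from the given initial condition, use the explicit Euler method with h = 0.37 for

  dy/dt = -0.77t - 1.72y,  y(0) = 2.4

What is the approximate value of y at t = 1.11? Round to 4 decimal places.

Euler: y_{n+1} = y_n + h·f(t_n, y_n).
t=0.000000, y=2.400000: f=-4.128000 → y ← 2.400000 + 0.37·(-4.128000) = 0.872640
t=0.370000, y=0.872640: f=-1.785841 → y ← 0.872640 + 0.37·(-1.785841) = 0.211879
t=0.740000, y=0.211879: f=-0.934232 → y ← 0.211879 + 0.37·(-0.934232) = -0.133787
y(1.11) ≈ -0.1338

-0.1338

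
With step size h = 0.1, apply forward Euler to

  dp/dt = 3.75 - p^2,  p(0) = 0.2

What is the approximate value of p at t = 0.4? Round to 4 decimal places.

Euler: p_{n+1} = p_n + h·f(t_n, p_n).
t=0.000000, p=0.200000: f=3.710000 → p ← 0.200000 + 0.1·3.710000 = 0.571000
t=0.100000, p=0.571000: f=3.423959 → p ← 0.571000 + 0.1·3.423959 = 0.913396
t=0.200000, p=0.913396: f=2.915708 → p ← 0.913396 + 0.1·2.915708 = 1.204967
t=0.300000, p=1.204967: f=2.298055 → p ← 1.204967 + 0.1·2.298055 = 1.434772
p(0.4) ≈ 1.4348

1.4348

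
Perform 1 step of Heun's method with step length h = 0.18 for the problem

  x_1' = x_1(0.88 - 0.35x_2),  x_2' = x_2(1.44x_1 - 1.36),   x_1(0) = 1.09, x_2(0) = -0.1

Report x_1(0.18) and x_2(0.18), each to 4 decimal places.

1.2845, -0.1063

Heun on (x_1,x_2): k1 = f(t_n, state_n); k2 = f(t_n + h, state_n + h·k1); state_{n+1} = state_n + (h/2)·(k1 + k2).
0.000000: (1.090000, -0.100000)
  k1 = (0.997350, -0.020960)
  predictor → (1.269523, -0.103773)
  k2 = (1.163290, -0.048577)
  → (1.284458, -0.106258)
(x_1(0.18), x_2(0.18)) ≈ (1.2845, -0.1063)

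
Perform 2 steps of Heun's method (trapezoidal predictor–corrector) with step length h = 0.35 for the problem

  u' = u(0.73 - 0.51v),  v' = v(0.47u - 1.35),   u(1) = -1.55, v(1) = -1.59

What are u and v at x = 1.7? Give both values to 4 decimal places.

-3.2987, -0.4111

Heun on (u,v): k1 = f(x_n, state_n); k2 = f(x_n + h, state_n + h·k1); state_{n+1} = state_n + (h/2)·(k1 + k2).
1.000000: (-1.550000, -1.590000)
  k1 = (-2.388395, 3.304815)
  predictor → (-2.385938, -0.433315)
  k2 = (-2.269005, 1.070890)
  → (-2.365045, -0.824252)
1.350000: (-2.365045, -0.824252)
  k1 = (-2.720673, 2.028954)
  predictor → (-3.317280, -0.114118)
  k2 = (-2.614681, 0.331982)
  → (-3.298732, -0.411088)
(u(1.7), v(1.7)) ≈ (-3.2987, -0.4111)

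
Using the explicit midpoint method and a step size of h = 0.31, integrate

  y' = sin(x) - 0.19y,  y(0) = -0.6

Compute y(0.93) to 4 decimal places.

Midpoint: k1 = f(x_n, y_n); k2 = f(x_n + h/2, y_n + (h/2)·k1); y_{n+1} = y_n + h·k2.
x=0.000000, y=-0.600000:
  k1 = f(0.000000, -0.600000) = 0.114000
  k2 = f(0.155000, -0.582330) = 0.265023
  y ← -0.600000 + 0.31·0.265023 = -0.517843
x=0.310000, y=-0.517843:
  k1 = f(0.310000, -0.517843) = 0.403449
  k2 = f(0.465000, -0.455308) = 0.534931
  y ← -0.517843 + 0.31·0.534931 = -0.352014
x=0.620000, y=-0.352014:
  k1 = f(0.620000, -0.352014) = 0.647918
  k2 = f(0.775000, -0.251587) = 0.747518
  y ← -0.352014 + 0.31·0.747518 = -0.120284
y(0.93) ≈ -0.1203

-0.1203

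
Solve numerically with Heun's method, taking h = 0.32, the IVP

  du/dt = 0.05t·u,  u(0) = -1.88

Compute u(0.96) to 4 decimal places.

Heun: k1 = f(t_n, u_n); k2 = f(t_n + h, u_n + h·k1); u_{n+1} = u_n + (h/2)·(k1 + k2).
t=0.000000, u=-1.880000:
  k1 = f(0.000000, -1.880000) = 0.000000
  k2 = f(0.320000, -1.880000) = -0.030080
  u ← -1.880000 + (0.32/2)·(0.000000 + (-0.030080)) = -1.884813
t=0.320000, u=-1.884813:
  k1 = f(0.320000, -1.884813) = -0.030157
  k2 = f(0.640000, -1.894463) = -0.060623
  u ← -1.884813 + (0.32/2)·(-0.030157 + (-0.060623)) = -1.899338
t=0.640000, u=-1.899338:
  k1 = f(0.640000, -1.899338) = -0.060779
  k2 = f(0.960000, -1.918787) = -0.092102
  u ← -1.899338 + (0.32/2)·(-0.060779 + (-0.092102)) = -1.923798
u(0.96) ≈ -1.9238

-1.9238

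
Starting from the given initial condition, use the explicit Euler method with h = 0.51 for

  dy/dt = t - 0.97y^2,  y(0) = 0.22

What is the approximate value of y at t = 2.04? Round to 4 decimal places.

1.2748

Euler: y_{n+1} = y_n + h·f(t_n, y_n).
t=0.000000, y=0.220000: f=-0.046948 → y ← 0.220000 + 0.51·(-0.046948) = 0.196057
t=0.510000, y=0.196057: f=0.472715 → y ← 0.196057 + 0.51·0.472715 = 0.437141
t=1.020000, y=0.437141: f=0.834640 → y ← 0.437141 + 0.51·0.834640 = 0.862808
t=1.530000, y=0.862808: f=0.807896 → y ← 0.862808 + 0.51·0.807896 = 1.274835
y(2.04) ≈ 1.2748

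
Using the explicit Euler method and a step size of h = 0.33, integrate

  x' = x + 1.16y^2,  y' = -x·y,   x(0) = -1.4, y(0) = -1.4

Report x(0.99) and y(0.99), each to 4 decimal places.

3.1626, -2.6822

Euler on (x,y): x_{n+1} = x_n + h·x', y_{n+1} = y_n + h·y'.
0.000000: (-1.400000, -1.400000); f=(0.873600, -1.960000) → (-1.111712, -2.046800)
0.330000: (-1.111712, -2.046800); f=(3.747981, -2.275452) → (0.125122, -2.797699)
0.660000: (0.125122, -2.797699); f=(9.204582, 0.350053) → (3.162634, -2.682182)
(x(0.99), y(0.99)) ≈ (3.1626, -2.6822)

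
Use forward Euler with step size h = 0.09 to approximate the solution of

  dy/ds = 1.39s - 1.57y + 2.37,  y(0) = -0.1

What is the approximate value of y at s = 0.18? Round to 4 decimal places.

Euler: y_{n+1} = y_n + h·f(s_n, y_n).
s=0.000000, y=-0.100000: f=2.527000 → y ← -0.100000 + 0.09·2.527000 = 0.127430
s=0.090000, y=0.127430: f=2.295035 → y ← 0.127430 + 0.09·2.295035 = 0.333983
y(0.18) ≈ 0.3340

0.3340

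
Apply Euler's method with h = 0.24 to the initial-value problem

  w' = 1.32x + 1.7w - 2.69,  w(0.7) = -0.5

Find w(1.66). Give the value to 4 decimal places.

Euler: w_{n+1} = w_n + h·f(x_n, w_n).
x=0.700000, w=-0.500000: f=-2.616000 → w ← -0.500000 + 0.24·(-2.616000) = -1.127840
x=0.940000, w=-1.127840: f=-3.366528 → w ← -1.127840 + 0.24·(-3.366528) = -1.935807
x=1.180000, w=-1.935807: f=-4.423271 → w ← -1.935807 + 0.24·(-4.423271) = -2.997392
x=1.420000, w=-2.997392: f=-5.911166 → w ← -2.997392 + 0.24·(-5.911166) = -4.416072
w(1.66) ≈ -4.4161

-4.4161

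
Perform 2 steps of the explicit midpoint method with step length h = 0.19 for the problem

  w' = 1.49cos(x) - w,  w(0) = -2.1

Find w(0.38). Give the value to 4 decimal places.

-0.9835

Midpoint: k1 = f(x_n, w_n); k2 = f(x_n + h/2, w_n + (h/2)·k1); w_{n+1} = w_n + h·k2.
x=0.000000, w=-2.100000:
  k1 = f(0.000000, -2.100000) = 3.590000
  k2 = f(0.095000, -1.758950) = 3.242231
  w ← -2.100000 + 0.19·3.242231 = -1.483976
x=0.190000, w=-1.483976:
  k1 = f(0.190000, -1.483976) = 2.947162
  k2 = f(0.285000, -1.203996) = 2.633891
  w ← -1.483976 + 0.19·2.633891 = -0.983537
w(0.38) ≈ -0.9835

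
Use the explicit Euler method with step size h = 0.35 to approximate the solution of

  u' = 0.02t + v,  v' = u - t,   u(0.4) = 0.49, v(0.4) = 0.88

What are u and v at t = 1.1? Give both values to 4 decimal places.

1.1251, 0.9293

Euler on (u,v): u_{n+1} = u_n + h·u', v_{n+1} = v_n + h·v'.
0.400000: (0.490000, 0.880000); f=(0.888000, 0.090000) → (0.800800, 0.911500)
0.750000: (0.800800, 0.911500); f=(0.926500, 0.050800) → (1.125075, 0.929280)
(u(1.1), v(1.1)) ≈ (1.1251, 0.9293)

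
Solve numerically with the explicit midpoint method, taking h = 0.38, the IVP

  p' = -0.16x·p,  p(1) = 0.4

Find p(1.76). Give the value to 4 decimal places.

0.3379

Midpoint: k1 = f(x_n, p_n); k2 = f(x_n + h/2, p_n + (h/2)·k1); p_{n+1} = p_n + h·k2.
x=1.000000, p=0.400000:
  k1 = f(1.000000, 0.400000) = -0.064000
  k2 = f(1.190000, 0.387840) = -0.073845
  p ← 0.400000 + 0.38·(-0.073845) = 0.371939
x=1.380000, p=0.371939:
  k1 = f(1.380000, 0.371939) = -0.082124
  k2 = f(1.570000, 0.356335) = -0.089511
  p ← 0.371939 + 0.38·(-0.089511) = 0.337925
p(1.76) ≈ 0.3379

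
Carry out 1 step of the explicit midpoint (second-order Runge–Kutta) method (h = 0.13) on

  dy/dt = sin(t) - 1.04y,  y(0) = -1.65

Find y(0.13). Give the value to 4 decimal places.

-1.4336

Midpoint: k1 = f(t_n, y_n); k2 = f(t_n + h/2, y_n + (h/2)·k1); y_{n+1} = y_n + h·k2.
t=0.000000, y=-1.650000:
  k1 = f(0.000000, -1.650000) = 1.716000
  k2 = f(0.065000, -1.538460) = 1.664953
  y ← -1.650000 + 0.13·1.664953 = -1.433556
y(0.13) ≈ -1.4336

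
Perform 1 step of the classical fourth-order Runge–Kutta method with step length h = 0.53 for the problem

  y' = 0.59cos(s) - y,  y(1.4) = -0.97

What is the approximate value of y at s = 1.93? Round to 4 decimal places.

RK4: k1 = f(s_n, y_n); k2 = f(s_n + h/2, y_n + (h/2)·k1); k3 = f(s_n + h/2, y_n + (h/2)·k2); k4 = f(s_n + h, y_n + h·k3); y_{n+1} = y_n + (h/6)·(k1 + 2k2 + 2k3 + k4).
s=1.400000, y=-0.970000:
  k1 = f(1.400000, -0.970000) = 1.070281
  k2 = f(1.665000, -0.686376) = 0.630878
  k3 = f(1.665000, -0.802817) = 0.747319
  k4 = f(1.930000, -0.573921) = 0.366519
  y ← -0.970000 + (0.53/6)·(k1 + 2k2 + 2k3 + k4) = -0.599601
y(1.93) ≈ -0.5996

-0.5996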